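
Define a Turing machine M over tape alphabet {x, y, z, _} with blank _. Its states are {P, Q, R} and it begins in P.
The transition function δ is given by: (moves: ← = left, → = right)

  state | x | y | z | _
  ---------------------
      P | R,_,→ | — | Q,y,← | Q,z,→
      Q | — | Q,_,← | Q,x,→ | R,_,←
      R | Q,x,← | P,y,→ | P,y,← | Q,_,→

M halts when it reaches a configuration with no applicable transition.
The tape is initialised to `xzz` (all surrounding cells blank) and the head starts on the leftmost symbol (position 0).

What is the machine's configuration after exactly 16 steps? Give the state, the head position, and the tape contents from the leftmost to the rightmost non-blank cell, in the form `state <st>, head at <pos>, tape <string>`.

state R, head at -2, tape x_z

P | __[x]zz   read x → write _, move →, go to R
R | ___[z]z   read z → write y, move ←, go to P
P | __[_]yz   read _ → write z, move →, go to Q
Q | __z[y]z   read y → write _, move ←, go to Q
Q | __[z]_z   read z → write x, move →, go to Q
Q | __x[_]z   read _ → write _, move ←, go to R
R | __[x]_z   read x → write x, move ←, go to Q
Q | _[_]x_z   read _ → write _, move ←, go to R
R | [_]_x_z   read _ → write _, move →, go to Q
Q | _[_]x_z   read _ → write _, move ←, go to R
R | [_]_x_z   read _ → write _, move →, go to Q
Q | _[_]x_z   read _ → write _, move ←, go to R
R | [_]_x_z   read _ → write _, move →, go to Q
Q | _[_]x_z   read _ → write _, move ←, go to R
R | [_]_x_z   read _ → write _, move →, go to Q
Q | _[_]x_z   read _ → write _, move ←, go to R
R | [_]_x_z
After 16 steps: state R, head at -2, tape x_z.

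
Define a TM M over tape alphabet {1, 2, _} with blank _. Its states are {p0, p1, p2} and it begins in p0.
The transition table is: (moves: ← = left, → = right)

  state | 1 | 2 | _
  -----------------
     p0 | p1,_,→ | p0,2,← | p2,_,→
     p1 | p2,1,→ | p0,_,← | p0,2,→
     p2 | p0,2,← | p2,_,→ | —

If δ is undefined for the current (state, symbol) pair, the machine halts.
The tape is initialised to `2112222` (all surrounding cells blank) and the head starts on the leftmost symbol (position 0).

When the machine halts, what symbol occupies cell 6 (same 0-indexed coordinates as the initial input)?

_

p0 | _[2]112222_   read 2 → write 2, move ←, go to p0
p0 | [_]2112222_   read _ → write _, move →, go to p2
p2 | _[2]112222_   read 2 → write _, move →, go to p2
p2 | __[1]12222_   read 1 → write 2, move ←, go to p0
p0 | _[_]212222_   read _ → write _, move →, go to p2
p2 | __[2]12222_   read 2 → write _, move →, go to p2
p2 | ___[1]2222_   read 1 → write 2, move ←, go to p0
p0 | __[_]22222_   read _ → write _, move →, go to p2
p2 | ___[2]2222_   read 2 → write _, move →, go to p2
p2 | ____[2]222_   read 2 → write _, move →, go to p2
p2 | _____[2]22_   read 2 → write _, move →, go to p2
p2 | ______[2]2_   read 2 → write _, move →, go to p2
p2 | _______[2]_   read 2 → write _, move →, go to p2
p2 | ________[_]
Cell 6 holds _ when M halts.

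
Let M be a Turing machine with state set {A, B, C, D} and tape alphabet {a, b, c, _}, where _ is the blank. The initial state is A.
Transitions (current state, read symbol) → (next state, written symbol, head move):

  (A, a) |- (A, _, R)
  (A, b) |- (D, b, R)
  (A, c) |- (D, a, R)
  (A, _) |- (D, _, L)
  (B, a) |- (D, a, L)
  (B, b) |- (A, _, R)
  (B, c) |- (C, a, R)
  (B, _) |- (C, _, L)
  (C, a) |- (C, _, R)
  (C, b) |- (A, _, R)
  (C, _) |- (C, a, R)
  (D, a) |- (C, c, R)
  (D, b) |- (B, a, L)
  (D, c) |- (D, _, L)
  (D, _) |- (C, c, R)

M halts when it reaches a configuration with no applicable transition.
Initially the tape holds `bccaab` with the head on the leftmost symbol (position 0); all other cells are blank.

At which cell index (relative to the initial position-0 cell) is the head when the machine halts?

state=A head=0 tape=__[b]ccaab   (A,b)→(D,b,R)
state=D head=1 tape=__b[c]caab   (D,c)→(D,_,L)
state=D head=0 tape=__[b]_caab   (D,b)→(B,a,L)
state=B head=-1 tape=_[_]a_caab   (B,_)→(C,_,L)
state=C head=-2 tape=[_]_a_caab   (C,_)→(C,a,R)
state=C head=-1 tape=a[_]a_caab   (C,_)→(C,a,R)
state=C head=0 tape=aa[a]_caab   (C,a)→(C,_,R)
state=C head=1 tape=aa_[_]caab   (C,_)→(C,a,R)
state=C head=2 tape=aa_a[c]aab
At halt the head is at cell 2.

2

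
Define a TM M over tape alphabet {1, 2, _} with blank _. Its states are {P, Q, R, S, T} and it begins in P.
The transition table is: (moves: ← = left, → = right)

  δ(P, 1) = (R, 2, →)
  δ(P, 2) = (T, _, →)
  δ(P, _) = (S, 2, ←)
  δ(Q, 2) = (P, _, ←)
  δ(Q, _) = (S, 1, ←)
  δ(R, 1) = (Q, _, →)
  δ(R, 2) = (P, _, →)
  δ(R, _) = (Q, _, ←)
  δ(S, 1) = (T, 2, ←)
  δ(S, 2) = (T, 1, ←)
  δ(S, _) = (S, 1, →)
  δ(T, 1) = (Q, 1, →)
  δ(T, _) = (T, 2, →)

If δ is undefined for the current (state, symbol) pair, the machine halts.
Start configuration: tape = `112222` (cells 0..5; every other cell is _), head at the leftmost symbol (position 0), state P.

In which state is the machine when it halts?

P | _[1]12222   read 1 → write 2, move →, go to R
R | _2[1]2222   read 1 → write _, move →, go to Q
Q | _2_[2]222   read 2 → write _, move ←, go to P
P | _2[_]_222   read _ → write 2, move ←, go to S
S | _[2]2_222   read 2 → write 1, move ←, go to T
T | [_]12_222   read _ → write 2, move →, go to T
T | 2[1]2_222   read 1 → write 1, move →, go to Q
Q | 21[2]_222   read 2 → write _, move ←, go to P
P | 2[1]__222   read 1 → write 2, move →, go to R
R | 22[_]_222   read _ → write _, move ←, go to Q
Q | 2[2]__222   read 2 → write _, move ←, go to P
P | [2]___222   read 2 → write _, move →, go to T
T | _[_]__222   read _ → write 2, move →, go to T
T | _2[_]_222   read _ → write 2, move →, go to T
T | _22[_]222   read _ → write 2, move →, go to T
T | _222[2]22
No transition is defined for (T, 2); M halts in state T.

T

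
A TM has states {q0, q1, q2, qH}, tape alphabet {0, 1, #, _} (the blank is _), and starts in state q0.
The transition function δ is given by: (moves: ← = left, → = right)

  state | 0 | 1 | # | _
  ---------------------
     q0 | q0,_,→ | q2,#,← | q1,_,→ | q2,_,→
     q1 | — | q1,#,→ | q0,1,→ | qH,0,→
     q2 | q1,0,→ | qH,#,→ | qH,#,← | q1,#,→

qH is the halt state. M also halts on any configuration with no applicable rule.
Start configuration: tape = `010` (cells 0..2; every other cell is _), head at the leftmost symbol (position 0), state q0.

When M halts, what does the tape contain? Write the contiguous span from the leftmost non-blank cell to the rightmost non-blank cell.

q0 | [0]10____   read 0 → write _, move →, go to q0
q0 | _[1]0____   read 1 → write #, move ←, go to q2
q2 | [_]#0____   read _ → write #, move →, go to q1
q1 | #[#]0____   read # → write 1, move →, go to q0
q0 | #1[0]____   read 0 → write _, move →, go to q0
q0 | #1_[_]___   read _ → write _, move →, go to q2
q2 | #1__[_]__   read _ → write #, move →, go to q1
q1 | #1__#[_]_   read _ → write 0, move →, go to qH
qH | #1__#0[_]
The non-blank tape span at halt is #1__#0.

#1__#0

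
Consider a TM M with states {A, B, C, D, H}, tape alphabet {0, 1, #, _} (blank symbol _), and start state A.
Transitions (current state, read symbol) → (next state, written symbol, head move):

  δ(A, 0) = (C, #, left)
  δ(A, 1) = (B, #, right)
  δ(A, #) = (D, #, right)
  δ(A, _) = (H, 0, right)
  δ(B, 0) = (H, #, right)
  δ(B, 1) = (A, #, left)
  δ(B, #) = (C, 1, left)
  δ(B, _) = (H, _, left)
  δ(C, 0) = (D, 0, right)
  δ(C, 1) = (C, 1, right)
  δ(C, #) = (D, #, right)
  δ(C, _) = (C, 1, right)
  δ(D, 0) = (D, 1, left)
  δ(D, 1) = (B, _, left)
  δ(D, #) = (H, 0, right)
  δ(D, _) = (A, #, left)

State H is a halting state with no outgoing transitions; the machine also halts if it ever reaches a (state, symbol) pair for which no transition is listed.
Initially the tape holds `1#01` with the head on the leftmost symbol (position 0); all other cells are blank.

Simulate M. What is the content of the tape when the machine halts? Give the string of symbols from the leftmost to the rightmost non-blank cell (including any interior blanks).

111#

state=A head=0 tape=_[1]#01   (A,1)→(B,#,right)
state=B head=1 tape=_#[#]01   (B,#)→(C,1,left)
state=C head=0 tape=_[#]101   (C,#)→(D,#,right)
state=D head=1 tape=_#[1]01   (D,1)→(B,_,left)
state=B head=0 tape=_[#]_01   (B,#)→(C,1,left)
state=C head=-1 tape=[_]1_01   (C,_)→(C,1,right)
state=C head=0 tape=1[1]_01   (C,1)→(C,1,right)
state=C head=1 tape=11[_]01   (C,_)→(C,1,right)
state=C head=2 tape=111[0]1   (C,0)→(D,0,right)
state=D head=3 tape=1110[1]   (D,1)→(B,_,left)
state=B head=2 tape=111[0]_   (B,0)→(H,#,right)
state=H head=3 tape=111#[_]
The non-blank tape span at halt is 111#.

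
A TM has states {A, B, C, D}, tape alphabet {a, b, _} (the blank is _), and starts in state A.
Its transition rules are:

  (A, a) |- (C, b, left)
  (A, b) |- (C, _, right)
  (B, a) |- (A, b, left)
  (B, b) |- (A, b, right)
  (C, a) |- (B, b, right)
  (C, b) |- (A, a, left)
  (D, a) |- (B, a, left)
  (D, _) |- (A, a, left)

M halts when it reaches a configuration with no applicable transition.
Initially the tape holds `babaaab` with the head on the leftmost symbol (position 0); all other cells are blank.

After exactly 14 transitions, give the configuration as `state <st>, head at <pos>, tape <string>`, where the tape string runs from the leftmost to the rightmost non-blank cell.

state=A head=0 tape=[b]abaaab   (A,b)→(C,_,right)
state=C head=1 tape=_[a]baaab   (C,a)→(B,b,right)
state=B head=2 tape=_b[b]aaab   (B,b)→(A,b,right)
state=A head=3 tape=_bb[a]aab   (A,a)→(C,b,left)
state=C head=2 tape=_b[b]baab   (C,b)→(A,a,left)
state=A head=1 tape=_[b]abaab   (A,b)→(C,_,right)
state=C head=2 tape=__[a]baab   (C,a)→(B,b,right)
state=B head=3 tape=__b[b]aab   (B,b)→(A,b,right)
state=A head=4 tape=__bb[a]ab   (A,a)→(C,b,left)
state=C head=3 tape=__b[b]bab   (C,b)→(A,a,left)
state=A head=2 tape=__[b]abab   (A,b)→(C,_,right)
state=C head=3 tape=___[a]bab   (C,a)→(B,b,right)
state=B head=4 tape=___b[b]ab   (B,b)→(A,b,right)
state=A head=5 tape=___bb[a]b   (A,a)→(C,b,left)
state=C head=4 tape=___b[b]bb
After 14 steps: state C, head at 4, tape bbbb.

state C, head at 4, tape bbbb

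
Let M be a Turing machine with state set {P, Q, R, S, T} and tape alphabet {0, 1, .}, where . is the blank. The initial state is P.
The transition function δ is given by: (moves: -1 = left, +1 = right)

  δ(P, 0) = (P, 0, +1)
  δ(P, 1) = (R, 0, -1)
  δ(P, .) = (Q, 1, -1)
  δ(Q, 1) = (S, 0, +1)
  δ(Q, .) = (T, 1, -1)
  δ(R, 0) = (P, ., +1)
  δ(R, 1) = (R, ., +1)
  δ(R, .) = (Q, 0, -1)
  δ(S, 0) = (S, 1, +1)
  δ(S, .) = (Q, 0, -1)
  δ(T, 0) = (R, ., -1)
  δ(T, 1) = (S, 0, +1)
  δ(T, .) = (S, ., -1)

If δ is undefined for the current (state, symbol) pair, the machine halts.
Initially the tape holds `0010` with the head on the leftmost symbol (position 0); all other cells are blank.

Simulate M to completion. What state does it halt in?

P | [0]010.   read 0 → write 0, move +1, go to P
P | 0[0]10.   read 0 → write 0, move +1, go to P
P | 00[1]0.   read 1 → write 0, move -1, go to R
R | 0[0]00.   read 0 → write ., move +1, go to P
P | 0.[0]0.   read 0 → write 0, move +1, go to P
P | 0.0[0].   read 0 → write 0, move +1, go to P
P | 0.00[.]   read . → write 1, move -1, go to Q
Q | 0.0[0]1
No transition is defined for (Q, 0); M halts in state Q.

Q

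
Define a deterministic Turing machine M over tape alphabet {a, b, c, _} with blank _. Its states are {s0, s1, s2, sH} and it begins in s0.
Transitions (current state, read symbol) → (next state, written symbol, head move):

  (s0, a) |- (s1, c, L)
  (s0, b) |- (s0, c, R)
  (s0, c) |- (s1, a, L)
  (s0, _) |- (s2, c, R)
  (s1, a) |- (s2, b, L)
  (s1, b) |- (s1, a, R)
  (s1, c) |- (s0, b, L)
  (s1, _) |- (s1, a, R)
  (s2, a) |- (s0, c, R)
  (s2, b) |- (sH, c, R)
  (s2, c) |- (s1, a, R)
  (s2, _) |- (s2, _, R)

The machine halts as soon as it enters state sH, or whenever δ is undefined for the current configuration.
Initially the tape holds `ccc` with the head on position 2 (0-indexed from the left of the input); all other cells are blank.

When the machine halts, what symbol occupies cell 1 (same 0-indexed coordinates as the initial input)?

b

state=s0 head=2 tape=__cc[c]   (s0,c)→(s1,a,L)
state=s1 head=1 tape=__c[c]a   (s1,c)→(s0,b,L)
state=s0 head=0 tape=__[c]ba   (s0,c)→(s1,a,L)
state=s1 head=-1 tape=_[_]aba   (s1,_)→(s1,a,R)
state=s1 head=0 tape=_a[a]ba   (s1,a)→(s2,b,L)
state=s2 head=-1 tape=_[a]bba   (s2,a)→(s0,c,R)
state=s0 head=0 tape=_c[b]ba   (s0,b)→(s0,c,R)
state=s0 head=1 tape=_cc[b]a   (s0,b)→(s0,c,R)
state=s0 head=2 tape=_ccc[a]   (s0,a)→(s1,c,L)
state=s1 head=1 tape=_cc[c]c   (s1,c)→(s0,b,L)
state=s0 head=0 tape=_c[c]bc   (s0,c)→(s1,a,L)
state=s1 head=-1 tape=_[c]abc   (s1,c)→(s0,b,L)
state=s0 head=-2 tape=[_]babc   (s0,_)→(s2,c,R)
state=s2 head=-1 tape=c[b]abc   (s2,b)→(sH,c,R)
state=sH head=0 tape=cc[a]bc
Cell 1 holds b when M halts.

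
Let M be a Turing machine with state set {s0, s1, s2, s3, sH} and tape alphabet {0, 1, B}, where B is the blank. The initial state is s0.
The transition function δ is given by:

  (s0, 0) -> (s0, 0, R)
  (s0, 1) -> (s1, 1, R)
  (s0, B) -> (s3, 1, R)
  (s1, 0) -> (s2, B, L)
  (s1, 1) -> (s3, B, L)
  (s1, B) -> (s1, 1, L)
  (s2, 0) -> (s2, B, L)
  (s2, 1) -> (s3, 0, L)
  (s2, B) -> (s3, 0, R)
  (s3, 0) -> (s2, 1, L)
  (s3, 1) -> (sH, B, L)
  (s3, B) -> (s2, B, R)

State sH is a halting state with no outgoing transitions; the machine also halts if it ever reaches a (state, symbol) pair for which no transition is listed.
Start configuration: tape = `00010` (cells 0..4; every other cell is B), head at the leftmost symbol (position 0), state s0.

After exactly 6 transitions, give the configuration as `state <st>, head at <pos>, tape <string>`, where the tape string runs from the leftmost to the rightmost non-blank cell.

state s3, head at 2, tape 0000

s0 | [0]0010   read 0 → write 0, move R, go to s0
s0 | 0[0]010   read 0 → write 0, move R, go to s0
s0 | 00[0]10   read 0 → write 0, move R, go to s0
s0 | 000[1]0   read 1 → write 1, move R, go to s1
s1 | 0001[0]   read 0 → write B, move L, go to s2
s2 | 000[1]B   read 1 → write 0, move L, go to s3
s3 | 00[0]0B
After 6 steps: state s3, head at 2, tape 0000.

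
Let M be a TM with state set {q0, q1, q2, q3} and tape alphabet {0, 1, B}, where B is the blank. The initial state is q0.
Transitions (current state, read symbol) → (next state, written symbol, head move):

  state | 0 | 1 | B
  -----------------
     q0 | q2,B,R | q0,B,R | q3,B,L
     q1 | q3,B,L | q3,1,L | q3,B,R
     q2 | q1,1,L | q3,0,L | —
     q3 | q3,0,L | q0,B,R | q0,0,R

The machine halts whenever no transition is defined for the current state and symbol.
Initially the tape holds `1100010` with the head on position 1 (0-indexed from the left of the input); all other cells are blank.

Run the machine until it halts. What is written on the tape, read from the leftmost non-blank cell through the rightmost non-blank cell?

1BBB00

state=q0 head=1 tape=1[1]00010B   (q0,1)→(q0,B,R)
state=q0 head=2 tape=1B[0]0010B   (q0,0)→(q2,B,R)
state=q2 head=3 tape=1BB[0]010B   (q2,0)→(q1,1,L)
state=q1 head=2 tape=1B[B]1010B   (q1,B)→(q3,B,R)
state=q3 head=3 tape=1BB[1]010B   (q3,1)→(q0,B,R)
state=q0 head=4 tape=1BBB[0]10B   (q0,0)→(q2,B,R)
state=q2 head=5 tape=1BBBB[1]0B   (q2,1)→(q3,0,L)
state=q3 head=4 tape=1BBB[B]00B   (q3,B)→(q0,0,R)
state=q0 head=5 tape=1BBB0[0]0B   (q0,0)→(q2,B,R)
state=q2 head=6 tape=1BBB0B[0]B   (q2,0)→(q1,1,L)
state=q1 head=5 tape=1BBB0[B]1B   (q1,B)→(q3,B,R)
state=q3 head=6 tape=1BBB0B[1]B   (q3,1)→(q0,B,R)
state=q0 head=7 tape=1BBB0BB[B]   (q0,B)→(q3,B,L)
state=q3 head=6 tape=1BBB0B[B]B   (q3,B)→(q0,0,R)
state=q0 head=7 tape=1BBB0B0[B]   (q0,B)→(q3,B,L)
state=q3 head=6 tape=1BBB0B[0]B   (q3,0)→(q3,0,L)
state=q3 head=5 tape=1BBB0[B]0B   (q3,B)→(q0,0,R)
state=q0 head=6 tape=1BBB00[0]B   (q0,0)→(q2,B,R)
state=q2 head=7 tape=1BBB00B[B]
The non-blank tape span at halt is 1BBB00.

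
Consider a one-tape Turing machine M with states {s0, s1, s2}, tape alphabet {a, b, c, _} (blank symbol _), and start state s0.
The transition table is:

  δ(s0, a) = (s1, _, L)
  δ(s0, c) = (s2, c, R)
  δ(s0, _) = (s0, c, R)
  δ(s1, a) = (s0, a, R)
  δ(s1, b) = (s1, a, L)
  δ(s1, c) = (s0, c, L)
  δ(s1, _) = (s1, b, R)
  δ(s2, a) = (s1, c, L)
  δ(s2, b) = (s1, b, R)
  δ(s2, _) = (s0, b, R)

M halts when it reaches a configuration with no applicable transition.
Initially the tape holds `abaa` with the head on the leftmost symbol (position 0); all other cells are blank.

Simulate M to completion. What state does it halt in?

s2

s0 | ___[a]baa   read a → write _, move L, go to s1
s1 | __[_]_baa   read _ → write b, move R, go to s1
s1 | __b[_]baa   read _ → write b, move R, go to s1
s1 | __bb[b]aa   read b → write a, move L, go to s1
s1 | __b[b]aaa   read b → write a, move L, go to s1
s1 | __[b]aaaa   read b → write a, move L, go to s1
s1 | _[_]aaaaa   read _ → write b, move R, go to s1
s1 | _b[a]aaaa   read a → write a, move R, go to s0
s0 | _ba[a]aaa   read a → write _, move L, go to s1
s1 | _b[a]_aaa   read a → write a, move R, go to s0
s0 | _ba[_]aaa   read _ → write c, move R, go to s0
s0 | _bac[a]aa   read a → write _, move L, go to s1
s1 | _ba[c]_aa   read c → write c, move L, go to s0
s0 | _b[a]c_aa   read a → write _, move L, go to s1
s1 | _[b]_c_aa   read b → write a, move L, go to s1
s1 | [_]a_c_aa   read _ → write b, move R, go to s1
s1 | b[a]_c_aa   read a → write a, move R, go to s0
s0 | ba[_]c_aa   read _ → write c, move R, go to s0
s0 | bac[c]_aa   read c → write c, move R, go to s2
s2 | bacc[_]aa   read _ → write b, move R, go to s0
s0 | baccb[a]a   read a → write _, move L, go to s1
s1 | bacc[b]_a   read b → write a, move L, go to s1
s1 | bac[c]a_a   read c → write c, move L, go to s0
s0 | ba[c]ca_a   read c → write c, move R, go to s2
s2 | bac[c]a_a
No transition is defined for (s2, c); M halts in state s2.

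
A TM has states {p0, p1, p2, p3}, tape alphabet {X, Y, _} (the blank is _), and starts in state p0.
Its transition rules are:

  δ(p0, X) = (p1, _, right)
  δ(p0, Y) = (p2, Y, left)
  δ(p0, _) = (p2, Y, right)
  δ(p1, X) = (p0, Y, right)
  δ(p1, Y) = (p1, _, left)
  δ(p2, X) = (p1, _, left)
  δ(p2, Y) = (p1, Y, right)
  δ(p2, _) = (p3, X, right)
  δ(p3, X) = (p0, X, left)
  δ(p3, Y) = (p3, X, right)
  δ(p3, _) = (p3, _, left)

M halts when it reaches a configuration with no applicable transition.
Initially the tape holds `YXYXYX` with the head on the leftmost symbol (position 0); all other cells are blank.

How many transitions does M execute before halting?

state=p0 head=0 tape=_[Y]XYXYX   (p0,Y)→(p2,Y,left)
state=p2 head=-1 tape=[_]YXYXYX   (p2,_)→(p3,X,right)
state=p3 head=0 tape=X[Y]XYXYX   (p3,Y)→(p3,X,right)
state=p3 head=1 tape=XX[X]YXYX   (p3,X)→(p0,X,left)
state=p0 head=0 tape=X[X]XYXYX   (p0,X)→(p1,_,right)
state=p1 head=1 tape=X_[X]YXYX   (p1,X)→(p0,Y,right)
state=p0 head=2 tape=X_Y[Y]XYX   (p0,Y)→(p2,Y,left)
state=p2 head=1 tape=X_[Y]YXYX   (p2,Y)→(p1,Y,right)
state=p1 head=2 tape=X_Y[Y]XYX   (p1,Y)→(p1,_,left)
state=p1 head=1 tape=X_[Y]_XYX   (p1,Y)→(p1,_,left)
state=p1 head=0 tape=X[_]__XYX
M halts after 10 transitions.

10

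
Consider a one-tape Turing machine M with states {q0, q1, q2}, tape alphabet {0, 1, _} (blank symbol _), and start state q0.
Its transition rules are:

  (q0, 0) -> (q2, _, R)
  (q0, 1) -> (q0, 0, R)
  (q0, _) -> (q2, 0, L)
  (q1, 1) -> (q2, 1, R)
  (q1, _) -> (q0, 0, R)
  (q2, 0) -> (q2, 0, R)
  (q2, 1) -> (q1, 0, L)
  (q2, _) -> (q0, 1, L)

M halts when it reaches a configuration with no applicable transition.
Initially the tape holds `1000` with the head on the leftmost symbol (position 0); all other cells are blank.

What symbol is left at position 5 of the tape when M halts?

0

state=q0 head=0 tape=[1]000__   (q0,1)→(q0,0,R)
state=q0 head=1 tape=0[0]00__   (q0,0)→(q2,_,R)
state=q2 head=2 tape=0_[0]0__   (q2,0)→(q2,0,R)
state=q2 head=3 tape=0_0[0]__   (q2,0)→(q2,0,R)
state=q2 head=4 tape=0_00[_]_   (q2,_)→(q0,1,L)
state=q0 head=3 tape=0_0[0]1_   (q0,0)→(q2,_,R)
state=q2 head=4 tape=0_0_[1]_   (q2,1)→(q1,0,L)
state=q1 head=3 tape=0_0[_]0_   (q1,_)→(q0,0,R)
state=q0 head=4 tape=0_00[0]_   (q0,0)→(q2,_,R)
state=q2 head=5 tape=0_00_[_]   (q2,_)→(q0,1,L)
state=q0 head=4 tape=0_00[_]1   (q0,_)→(q2,0,L)
state=q2 head=3 tape=0_0[0]01   (q2,0)→(q2,0,R)
state=q2 head=4 tape=0_00[0]1   (q2,0)→(q2,0,R)
state=q2 head=5 tape=0_000[1]   (q2,1)→(q1,0,L)
state=q1 head=4 tape=0_00[0]0
Cell 5 holds 0 when M halts.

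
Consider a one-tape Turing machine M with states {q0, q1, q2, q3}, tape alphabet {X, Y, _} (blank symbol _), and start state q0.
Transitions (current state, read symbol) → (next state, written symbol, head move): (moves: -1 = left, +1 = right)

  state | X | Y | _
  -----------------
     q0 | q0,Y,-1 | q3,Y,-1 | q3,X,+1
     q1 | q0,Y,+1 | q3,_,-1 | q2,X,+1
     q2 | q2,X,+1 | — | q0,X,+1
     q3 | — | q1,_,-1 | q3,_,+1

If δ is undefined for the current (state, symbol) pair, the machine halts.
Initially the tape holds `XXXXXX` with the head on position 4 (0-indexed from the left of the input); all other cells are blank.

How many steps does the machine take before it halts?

21

state=q0 head=4 tape=_XXXX[X]X   (q0,X)→(q0,Y,-1)
state=q0 head=3 tape=_XXX[X]YX   (q0,X)→(q0,Y,-1)
state=q0 head=2 tape=_XX[X]YYX   (q0,X)→(q0,Y,-1)
state=q0 head=1 tape=_X[X]YYYX   (q0,X)→(q0,Y,-1)
state=q0 head=0 tape=_[X]YYYYX   (q0,X)→(q0,Y,-1)
state=q0 head=-1 tape=[_]YYYYYX   (q0,_)→(q3,X,+1)
state=q3 head=0 tape=X[Y]YYYYX   (q3,Y)→(q1,_,-1)
state=q1 head=-1 tape=[X]_YYYYX   (q1,X)→(q0,Y,+1)
state=q0 head=0 tape=Y[_]YYYYX   (q0,_)→(q3,X,+1)
state=q3 head=1 tape=YX[Y]YYYX   (q3,Y)→(q1,_,-1)
state=q1 head=0 tape=Y[X]_YYYX   (q1,X)→(q0,Y,+1)
state=q0 head=1 tape=YY[_]YYYX   (q0,_)→(q3,X,+1)
state=q3 head=2 tape=YYX[Y]YYX   (q3,Y)→(q1,_,-1)
state=q1 head=1 tape=YY[X]_YYX   (q1,X)→(q0,Y,+1)
state=q0 head=2 tape=YYY[_]YYX   (q0,_)→(q3,X,+1)
state=q3 head=3 tape=YYYX[Y]YX   (q3,Y)→(q1,_,-1)
state=q1 head=2 tape=YYY[X]_YX   (q1,X)→(q0,Y,+1)
state=q0 head=3 tape=YYYY[_]YX   (q0,_)→(q3,X,+1)
state=q3 head=4 tape=YYYYX[Y]X   (q3,Y)→(q1,_,-1)
state=q1 head=3 tape=YYYY[X]_X   (q1,X)→(q0,Y,+1)
state=q0 head=4 tape=YYYYY[_]X   (q0,_)→(q3,X,+1)
state=q3 head=5 tape=YYYYYX[X]
M halts after 21 transitions.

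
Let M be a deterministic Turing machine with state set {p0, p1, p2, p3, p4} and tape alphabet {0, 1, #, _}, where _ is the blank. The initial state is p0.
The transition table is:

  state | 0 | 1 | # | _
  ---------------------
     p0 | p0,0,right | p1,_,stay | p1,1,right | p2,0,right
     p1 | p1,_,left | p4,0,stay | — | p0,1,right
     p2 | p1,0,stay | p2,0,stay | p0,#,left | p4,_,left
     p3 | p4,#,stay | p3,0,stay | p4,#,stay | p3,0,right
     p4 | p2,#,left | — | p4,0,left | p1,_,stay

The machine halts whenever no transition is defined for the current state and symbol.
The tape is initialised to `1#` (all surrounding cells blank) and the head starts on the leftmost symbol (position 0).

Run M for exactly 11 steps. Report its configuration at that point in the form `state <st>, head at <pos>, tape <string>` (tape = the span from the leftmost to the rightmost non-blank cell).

state=p0 head=0 tape=[1]#___   (p0,1)→(p1,_,stay)
state=p1 head=0 tape=[_]#___   (p1,_)→(p0,1,right)
state=p0 head=1 tape=1[#]___   (p0,#)→(p1,1,right)
state=p1 head=2 tape=11[_]__   (p1,_)→(p0,1,right)
state=p0 head=3 tape=111[_]_   (p0,_)→(p2,0,right)
state=p2 head=4 tape=1110[_]   (p2,_)→(p4,_,left)
state=p4 head=3 tape=111[0]_   (p4,0)→(p2,#,left)
state=p2 head=2 tape=11[1]#_   (p2,1)→(p2,0,stay)
state=p2 head=2 tape=11[0]#_   (p2,0)→(p1,0,stay)
state=p1 head=2 tape=11[0]#_   (p1,0)→(p1,_,left)
state=p1 head=1 tape=1[1]_#_   (p1,1)→(p4,0,stay)
state=p4 head=1 tape=1[0]_#_
After 11 steps: state p4, head at 1, tape 10_#.

state p4, head at 1, tape 10_#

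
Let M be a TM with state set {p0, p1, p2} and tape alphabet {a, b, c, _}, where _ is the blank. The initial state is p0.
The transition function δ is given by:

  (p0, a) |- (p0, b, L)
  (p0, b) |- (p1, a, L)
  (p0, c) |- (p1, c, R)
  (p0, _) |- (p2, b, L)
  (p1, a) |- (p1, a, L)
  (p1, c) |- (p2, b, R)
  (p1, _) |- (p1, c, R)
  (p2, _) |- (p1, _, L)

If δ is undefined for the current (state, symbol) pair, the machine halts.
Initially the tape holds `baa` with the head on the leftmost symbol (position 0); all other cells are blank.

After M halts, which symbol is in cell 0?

state=p0 head=0 tape=_[b]aa   (p0,b)→(p1,a,L)
state=p1 head=-1 tape=[_]aaa   (p1,_)→(p1,c,R)
state=p1 head=0 tape=c[a]aa   (p1,a)→(p1,a,L)
state=p1 head=-1 tape=[c]aaa   (p1,c)→(p2,b,R)
state=p2 head=0 tape=b[a]aa
Cell 0 holds a when M halts.

a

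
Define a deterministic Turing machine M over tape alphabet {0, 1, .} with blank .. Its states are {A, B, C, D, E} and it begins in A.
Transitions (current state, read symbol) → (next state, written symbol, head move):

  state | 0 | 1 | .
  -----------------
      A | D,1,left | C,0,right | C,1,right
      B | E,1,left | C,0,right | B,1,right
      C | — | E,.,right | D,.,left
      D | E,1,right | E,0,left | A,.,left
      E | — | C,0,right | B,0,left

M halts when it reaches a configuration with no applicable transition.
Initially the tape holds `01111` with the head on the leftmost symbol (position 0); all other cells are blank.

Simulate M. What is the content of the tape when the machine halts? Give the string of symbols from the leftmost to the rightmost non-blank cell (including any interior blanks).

state=A head=0 tape=....[0]1111   (A,0)→(D,1,left)
state=D head=-1 tape=...[.]11111   (D,.)→(A,.,left)
state=A head=-2 tape=..[.].11111   (A,.)→(C,1,right)
state=C head=-1 tape=..1[.]11111   (C,.)→(D,.,left)
state=D head=-2 tape=..[1].11111   (D,1)→(E,0,left)
state=E head=-3 tape=.[.]0.11111   (E,.)→(B,0,left)
state=B head=-4 tape=[.]00.11111   (B,.)→(B,1,right)
state=B head=-3 tape=1[0]0.11111   (B,0)→(E,1,left)
state=E head=-4 tape=[1]10.11111   (E,1)→(C,0,right)
state=C head=-3 tape=0[1]0.11111   (C,1)→(E,.,right)
state=E head=-2 tape=0.[0].11111
The non-blank tape span at halt is 0.0.11111.

0.0.11111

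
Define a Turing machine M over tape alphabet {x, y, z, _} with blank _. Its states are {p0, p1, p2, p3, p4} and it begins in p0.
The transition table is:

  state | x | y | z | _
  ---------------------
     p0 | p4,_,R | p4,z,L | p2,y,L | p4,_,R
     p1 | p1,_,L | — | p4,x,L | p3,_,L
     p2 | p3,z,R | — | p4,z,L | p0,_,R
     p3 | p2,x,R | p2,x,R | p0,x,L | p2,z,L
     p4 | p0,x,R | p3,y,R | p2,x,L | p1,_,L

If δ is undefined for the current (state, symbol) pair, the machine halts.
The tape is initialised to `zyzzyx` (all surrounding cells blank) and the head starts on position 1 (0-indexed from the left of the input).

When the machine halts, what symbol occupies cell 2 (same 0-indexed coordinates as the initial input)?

p0 | _z[y]zzyx___   read y → write z, move L, go to p4
p4 | _[z]zzzyx___   read z → write x, move L, go to p2
p2 | [_]xzzzyx___   read _ → write _, move R, go to p0
p0 | _[x]zzzyx___   read x → write _, move R, go to p4
p4 | __[z]zzyx___   read z → write x, move L, go to p2
p2 | _[_]xzzyx___   read _ → write _, move R, go to p0
p0 | __[x]zzyx___   read x → write _, move R, go to p4
p4 | ___[z]zyx___   read z → write x, move L, go to p2
p2 | __[_]xzyx___   read _ → write _, move R, go to p0
p0 | ___[x]zyx___   read x → write _, move R, go to p4
p4 | ____[z]yx___   read z → write x, move L, go to p2
p2 | ___[_]xyx___   read _ → write _, move R, go to p0
p0 | ____[x]yx___   read x → write _, move R, go to p4
p4 | _____[y]x___   read y → write y, move R, go to p3
p3 | _____y[x]___   read x → write x, move R, go to p2
p2 | _____yx[_]__   read _ → write _, move R, go to p0
p0 | _____yx_[_]_   read _ → write _, move R, go to p4
p4 | _____yx__[_]   read _ → write _, move L, go to p1
p1 | _____yx_[_]_   read _ → write _, move L, go to p3
p3 | _____yx[_]__   read _ → write z, move L, go to p2
p2 | _____y[x]z__   read x → write z, move R, go to p3
p3 | _____yz[z]__   read z → write x, move L, go to p0
p0 | _____y[z]x__   read z → write y, move L, go to p2
p2 | _____[y]yx__
Cell 2 holds _ when M halts.

_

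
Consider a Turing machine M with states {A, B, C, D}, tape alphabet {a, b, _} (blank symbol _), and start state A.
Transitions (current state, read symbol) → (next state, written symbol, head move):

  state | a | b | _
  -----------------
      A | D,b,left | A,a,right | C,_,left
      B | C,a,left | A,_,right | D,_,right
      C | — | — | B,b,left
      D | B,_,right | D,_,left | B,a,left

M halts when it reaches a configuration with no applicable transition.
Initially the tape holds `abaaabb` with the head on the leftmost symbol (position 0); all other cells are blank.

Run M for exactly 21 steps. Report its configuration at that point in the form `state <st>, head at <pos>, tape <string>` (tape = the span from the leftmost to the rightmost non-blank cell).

A | __[a]baaabb_   read a → write b, move left, go to D
D | _[_]bbaaabb_   read _ → write a, move left, go to B
B | [_]abbaaabb_   read _ → write _, move right, go to D
D | _[a]bbaaabb_   read a → write _, move right, go to B
B | __[b]baaabb_   read b → write _, move right, go to A
A | ___[b]aaabb_   read b → write a, move right, go to A
A | ___a[a]aabb_   read a → write b, move left, go to D
D | ___[a]baabb_   read a → write _, move right, go to B
B | ____[b]aabb_   read b → write _, move right, go to A
A | _____[a]abb_   read a → write b, move left, go to D
D | ____[_]babb_   read _ → write a, move left, go to B
B | ___[_]ababb_   read _ → write _, move right, go to D
D | ____[a]babb_   read a → write _, move right, go to B
B | _____[b]abb_   read b → write _, move right, go to A
A | ______[a]bb_   read a → write b, move left, go to D
D | _____[_]bbb_   read _ → write a, move left, go to B
B | ____[_]abbb_   read _ → write _, move right, go to D
D | _____[a]bbb_   read a → write _, move right, go to B
B | ______[b]bb_   read b → write _, move right, go to A
A | _______[b]b_   read b → write a, move right, go to A
A | _______a[b]_   read b → write a, move right, go to A
A | _______aa[_]
After 21 steps: state A, head at 7, tape aa.

state A, head at 7, tape aa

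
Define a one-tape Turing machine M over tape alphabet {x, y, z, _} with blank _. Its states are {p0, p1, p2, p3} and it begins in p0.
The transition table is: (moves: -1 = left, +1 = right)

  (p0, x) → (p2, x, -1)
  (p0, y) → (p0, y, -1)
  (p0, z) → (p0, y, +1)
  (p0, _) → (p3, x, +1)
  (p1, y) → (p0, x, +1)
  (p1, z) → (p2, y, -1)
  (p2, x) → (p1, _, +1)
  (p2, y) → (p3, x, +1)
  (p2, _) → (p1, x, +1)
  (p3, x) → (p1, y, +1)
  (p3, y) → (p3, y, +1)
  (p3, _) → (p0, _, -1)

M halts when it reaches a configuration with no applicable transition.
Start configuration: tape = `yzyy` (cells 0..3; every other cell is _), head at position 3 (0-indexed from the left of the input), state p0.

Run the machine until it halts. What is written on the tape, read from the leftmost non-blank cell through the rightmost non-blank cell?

xxyyyy

p0 | __yzy[y]_   read y → write y, move -1, go to p0
p0 | __yz[y]y_   read y → write y, move -1, go to p0
p0 | __y[z]yy_   read z → write y, move +1, go to p0
p0 | __yy[y]y_   read y → write y, move -1, go to p0
p0 | __y[y]yy_   read y → write y, move -1, go to p0
p0 | __[y]yyy_   read y → write y, move -1, go to p0
p0 | _[_]yyyy_   read _ → write x, move +1, go to p3
p3 | _x[y]yyy_   read y → write y, move +1, go to p3
p3 | _xy[y]yy_   read y → write y, move +1, go to p3
p3 | _xyy[y]y_   read y → write y, move +1, go to p3
p3 | _xyyy[y]_   read y → write y, move +1, go to p3
p3 | _xyyyy[_]   read _ → write _, move -1, go to p0
p0 | _xyyy[y]_   read y → write y, move -1, go to p0
p0 | _xyy[y]y_   read y → write y, move -1, go to p0
p0 | _xy[y]yy_   read y → write y, move -1, go to p0
p0 | _x[y]yyy_   read y → write y, move -1, go to p0
p0 | _[x]yyyy_   read x → write x, move -1, go to p2
p2 | [_]xyyyy_   read _ → write x, move +1, go to p1
p1 | x[x]yyyy_
The non-blank tape span at halt is xxyyyy.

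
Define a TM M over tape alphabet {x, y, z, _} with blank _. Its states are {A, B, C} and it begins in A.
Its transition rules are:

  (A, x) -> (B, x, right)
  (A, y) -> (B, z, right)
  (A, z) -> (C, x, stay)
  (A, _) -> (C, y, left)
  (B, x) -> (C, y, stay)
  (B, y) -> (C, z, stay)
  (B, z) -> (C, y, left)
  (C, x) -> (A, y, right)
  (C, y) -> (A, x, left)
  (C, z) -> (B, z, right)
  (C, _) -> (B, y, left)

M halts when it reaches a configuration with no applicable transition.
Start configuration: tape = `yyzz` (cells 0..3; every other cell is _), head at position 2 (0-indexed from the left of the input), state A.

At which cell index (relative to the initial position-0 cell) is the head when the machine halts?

state=A head=2 tape=yy[z]z__   (A,z)→(C,x,stay)
state=C head=2 tape=yy[x]z__   (C,x)→(A,y,right)
state=A head=3 tape=yyy[z]__   (A,z)→(C,x,stay)
state=C head=3 tape=yyy[x]__   (C,x)→(A,y,right)
state=A head=4 tape=yyyy[_]_   (A,_)→(C,y,left)
state=C head=3 tape=yyy[y]y_   (C,y)→(A,x,left)
state=A head=2 tape=yy[y]xy_   (A,y)→(B,z,right)
state=B head=3 tape=yyz[x]y_   (B,x)→(C,y,stay)
state=C head=3 tape=yyz[y]y_   (C,y)→(A,x,left)
state=A head=2 tape=yy[z]xy_   (A,z)→(C,x,stay)
state=C head=2 tape=yy[x]xy_   (C,x)→(A,y,right)
state=A head=3 tape=yyy[x]y_   (A,x)→(B,x,right)
state=B head=4 tape=yyyx[y]_   (B,y)→(C,z,stay)
state=C head=4 tape=yyyx[z]_   (C,z)→(B,z,right)
state=B head=5 tape=yyyxz[_]
At halt the head is at cell 5.

5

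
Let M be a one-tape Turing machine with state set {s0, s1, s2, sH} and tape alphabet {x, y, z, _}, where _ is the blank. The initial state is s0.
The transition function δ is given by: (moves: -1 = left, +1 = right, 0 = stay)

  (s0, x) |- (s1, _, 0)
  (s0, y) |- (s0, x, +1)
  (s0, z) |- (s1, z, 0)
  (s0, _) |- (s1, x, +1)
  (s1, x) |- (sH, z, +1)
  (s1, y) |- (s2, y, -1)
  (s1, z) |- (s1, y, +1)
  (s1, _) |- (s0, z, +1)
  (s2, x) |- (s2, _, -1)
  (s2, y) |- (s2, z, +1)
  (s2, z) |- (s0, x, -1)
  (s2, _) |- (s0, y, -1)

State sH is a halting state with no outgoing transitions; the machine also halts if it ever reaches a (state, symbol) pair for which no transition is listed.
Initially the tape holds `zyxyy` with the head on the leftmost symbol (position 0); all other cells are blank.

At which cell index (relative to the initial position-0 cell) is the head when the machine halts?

2

state=s0 head=0 tape=[z]yxyy   (s0,z)→(s1,z,0)
state=s1 head=0 tape=[z]yxyy   (s1,z)→(s1,y,+1)
state=s1 head=1 tape=y[y]xyy   (s1,y)→(s2,y,-1)
state=s2 head=0 tape=[y]yxyy   (s2,y)→(s2,z,+1)
state=s2 head=1 tape=z[y]xyy   (s2,y)→(s2,z,+1)
state=s2 head=2 tape=zz[x]yy   (s2,x)→(s2,_,-1)
state=s2 head=1 tape=z[z]_yy   (s2,z)→(s0,x,-1)
state=s0 head=0 tape=[z]x_yy   (s0,z)→(s1,z,0)
state=s1 head=0 tape=[z]x_yy   (s1,z)→(s1,y,+1)
state=s1 head=1 tape=y[x]_yy   (s1,x)→(sH,z,+1)
state=sH head=2 tape=yz[_]yy
At halt the head is at cell 2.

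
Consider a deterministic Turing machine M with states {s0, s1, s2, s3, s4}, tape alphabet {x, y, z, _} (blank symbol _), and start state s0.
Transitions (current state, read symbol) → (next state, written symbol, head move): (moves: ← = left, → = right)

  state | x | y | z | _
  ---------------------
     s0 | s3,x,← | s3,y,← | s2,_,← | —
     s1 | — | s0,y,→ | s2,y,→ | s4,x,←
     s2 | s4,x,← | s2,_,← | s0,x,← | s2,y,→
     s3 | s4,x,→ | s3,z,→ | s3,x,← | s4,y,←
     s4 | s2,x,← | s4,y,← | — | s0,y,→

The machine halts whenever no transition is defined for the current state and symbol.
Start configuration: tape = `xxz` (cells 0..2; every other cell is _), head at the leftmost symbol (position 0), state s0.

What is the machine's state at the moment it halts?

state=s0 head=0 tape=__[x]xz   (s0,x)→(s3,x,←)
state=s3 head=-1 tape=_[_]xxz   (s3,_)→(s4,y,←)
state=s4 head=-2 tape=[_]yxxz   (s4,_)→(s0,y,→)
state=s0 head=-1 tape=y[y]xxz   (s0,y)→(s3,y,←)
state=s3 head=-2 tape=[y]yxxz   (s3,y)→(s3,z,→)
state=s3 head=-1 tape=z[y]xxz   (s3,y)→(s3,z,→)
state=s3 head=0 tape=zz[x]xz   (s3,x)→(s4,x,→)
state=s4 head=1 tape=zzx[x]z   (s4,x)→(s2,x,←)
state=s2 head=0 tape=zz[x]xz   (s2,x)→(s4,x,←)
state=s4 head=-1 tape=z[z]xxz
No transition is defined for (s4, z); M halts in state s4.

s4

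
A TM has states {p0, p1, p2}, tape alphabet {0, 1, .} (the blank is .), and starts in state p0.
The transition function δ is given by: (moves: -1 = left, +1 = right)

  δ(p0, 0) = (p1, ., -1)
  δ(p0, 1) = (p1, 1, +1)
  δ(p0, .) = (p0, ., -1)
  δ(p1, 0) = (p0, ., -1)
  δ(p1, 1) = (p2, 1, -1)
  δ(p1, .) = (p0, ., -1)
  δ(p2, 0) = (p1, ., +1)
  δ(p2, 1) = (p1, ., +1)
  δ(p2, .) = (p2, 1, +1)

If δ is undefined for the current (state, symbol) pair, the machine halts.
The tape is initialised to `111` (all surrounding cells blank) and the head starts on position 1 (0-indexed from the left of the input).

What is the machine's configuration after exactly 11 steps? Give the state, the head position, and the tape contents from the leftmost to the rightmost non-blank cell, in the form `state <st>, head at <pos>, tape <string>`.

p0 | 1[1]1.   read 1 → write 1, move +1, go to p1
p1 | 11[1].   read 1 → write 1, move -1, go to p2
p2 | 1[1]1.   read 1 → write ., move +1, go to p1
p1 | 1.[1].   read 1 → write 1, move -1, go to p2
p2 | 1[.]1.   read . → write 1, move +1, go to p2
p2 | 11[1].   read 1 → write ., move +1, go to p1
p1 | 11.[.]   read . → write ., move -1, go to p0
p0 | 11[.].   read . → write ., move -1, go to p0
p0 | 1[1]..   read 1 → write 1, move +1, go to p1
p1 | 11[.].   read . → write ., move -1, go to p0
p0 | 1[1]..   read 1 → write 1, move +1, go to p1
p1 | 11[.].
After 11 steps: state p1, head at 2, tape 11.

state p1, head at 2, tape 11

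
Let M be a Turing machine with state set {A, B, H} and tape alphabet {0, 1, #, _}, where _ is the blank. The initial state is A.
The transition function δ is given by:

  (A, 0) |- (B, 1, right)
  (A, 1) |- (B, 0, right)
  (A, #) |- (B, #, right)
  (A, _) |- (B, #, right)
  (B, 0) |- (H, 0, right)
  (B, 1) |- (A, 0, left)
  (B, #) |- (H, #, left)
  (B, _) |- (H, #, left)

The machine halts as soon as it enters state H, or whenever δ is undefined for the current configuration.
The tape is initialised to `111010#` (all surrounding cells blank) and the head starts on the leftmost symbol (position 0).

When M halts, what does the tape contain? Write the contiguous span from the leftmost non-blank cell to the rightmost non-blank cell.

A | [1]11010#   read 1 → write 0, move right, go to B
B | 0[1]1010#   read 1 → write 0, move left, go to A
A | [0]01010#   read 0 → write 1, move right, go to B
B | 1[0]1010#   read 0 → write 0, move right, go to H
H | 10[1]010#
The non-blank tape span at halt is 101010#.

101010#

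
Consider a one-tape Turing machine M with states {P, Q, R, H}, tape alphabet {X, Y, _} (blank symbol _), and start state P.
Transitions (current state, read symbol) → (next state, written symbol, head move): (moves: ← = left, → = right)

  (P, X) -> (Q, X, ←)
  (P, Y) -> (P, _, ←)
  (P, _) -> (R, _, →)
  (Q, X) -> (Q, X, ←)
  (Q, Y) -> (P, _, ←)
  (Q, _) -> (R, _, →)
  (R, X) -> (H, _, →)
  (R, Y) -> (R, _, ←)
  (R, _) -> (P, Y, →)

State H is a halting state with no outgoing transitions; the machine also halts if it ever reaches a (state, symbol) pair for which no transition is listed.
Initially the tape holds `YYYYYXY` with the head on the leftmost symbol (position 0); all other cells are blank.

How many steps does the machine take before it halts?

state=P head=0 tape=_[Y]YYYYXY   (P,Y)→(P,_,←)
state=P head=-1 tape=[_]_YYYYXY   (P,_)→(R,_,→)
state=R head=0 tape=_[_]YYYYXY   (R,_)→(P,Y,→)
state=P head=1 tape=_Y[Y]YYYXY   (P,Y)→(P,_,←)
state=P head=0 tape=_[Y]_YYYXY   (P,Y)→(P,_,←)
state=P head=-1 tape=[_]__YYYXY   (P,_)→(R,_,→)
state=R head=0 tape=_[_]_YYYXY   (R,_)→(P,Y,→)
state=P head=1 tape=_Y[_]YYYXY   (P,_)→(R,_,→)
state=R head=2 tape=_Y_[Y]YYXY   (R,Y)→(R,_,←)
state=R head=1 tape=_Y[_]_YYXY   (R,_)→(P,Y,→)
state=P head=2 tape=_YY[_]YYXY   (P,_)→(R,_,→)
state=R head=3 tape=_YY_[Y]YXY   (R,Y)→(R,_,←)
state=R head=2 tape=_YY[_]_YXY   (R,_)→(P,Y,→)
state=P head=3 tape=_YYY[_]YXY   (P,_)→(R,_,→)
state=R head=4 tape=_YYY_[Y]XY   (R,Y)→(R,_,←)
state=R head=3 tape=_YYY[_]_XY   (R,_)→(P,Y,→)
state=P head=4 tape=_YYYY[_]XY   (P,_)→(R,_,→)
state=R head=5 tape=_YYYY_[X]Y   (R,X)→(H,_,→)
state=H head=6 tape=_YYYY__[Y]
M halts after 18 transitions.

18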